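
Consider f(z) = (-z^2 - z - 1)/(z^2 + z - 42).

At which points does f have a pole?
The singularities of f are the zeros of the denominator. Factoring,
  z^2 + z - 42 = (z + 7)*(z - 6)
so the candidates are z = -7, z = 6.

Check the numerator P(z) = -z^2 - z - 1 at each one:
  P(-7) = -43 ≠ 0, so z = -7 is a (simple) pole.
  P(6) = -43 ≠ 0, so z = 6 is a (simple) pole.

Poles of f: {-7, 6}

Final answer: {-7, 6}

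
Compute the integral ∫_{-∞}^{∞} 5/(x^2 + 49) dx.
Let f(z) = 5/(z^2 + 49). The denominator has no real zeros and deg Q - deg P = 2 ≥ 2, so the integral of f over the upper semicircle |z| = R tends to 0 as R → ∞. Closing the contour in the upper half-plane,
  ∫_{-∞}^{∞} f(x) dx = 2πi · Σ Res(f, z_k)  over the poles with Im z_k > 0.

Zeros of the denominator: z^2 + 49 = 0 gives z = ±7*I.
Upper half-plane: z = 7*I (simple).

Each pole is a simple zero of Q(z) = z^2 + 49, so Res(f, z₀) = P(z₀)/Q'(z₀) with P(z) = 5, Q'(z) = 2*z:
  Res(f, 7*I) = (5)/(14*I) = -5*I/14

∫_{-∞}^{∞} f(x) dx = 2πi · (-5*I/14) = 5*pi/7

Final answer: 5*pi/7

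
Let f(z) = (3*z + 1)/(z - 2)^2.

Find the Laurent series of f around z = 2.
Put w = z - (2), i.e. z = w + 2. The denominator is w^2, so it suffices to rewrite the numerator in powers of w.

P(z) = 3*z + 1
P(w + 2) = 7 + 3*w

Dividing each term by w^2:
  f = 7/w^2 + 3/w

Substituting back w = z - 2:
  f(z) = 7/(z - 2)^2 + 3/(z - 2)

The series is finite because the numerator is a polynomial; the negative powers form the principal part, and the coefficient of 1/(z - 2) gives Res(f, 2) = 3.

Final answer: 7/(z - 2)^2 + 3/(z - 2)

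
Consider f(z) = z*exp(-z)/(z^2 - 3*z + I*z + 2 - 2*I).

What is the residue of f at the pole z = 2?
Write f(z) = P(z)/Q(z) with P(z) = z*exp(-z) and Q(z) = z^2 - 3*z + I*z + 2 - 2*I.
The denominator factors as Q(z) = (z - 1 + I)*(z - 2), so z = 2 is a simple zero of Q and P is analytic there; z = 2 is therefore a simple pole and
  Res(f, z₀) = P(z₀)/Q'(z₀).

Q'(z) = 2*z - 3 + I, so Q'(2) = 1 + I.
P(2) = 2*exp(-2).

Res(f, 2) = (2*exp(-2))/(1 + I) = (1 - I)*exp(-2)

Final answer: (1 - I)*exp(-2)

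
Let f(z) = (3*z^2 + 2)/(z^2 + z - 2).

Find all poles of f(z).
The singularities of f are the zeros of the denominator. Factoring,
  z^2 + z - 2 = (z + 2)*(z - 1)
so the candidates are z = -2, z = 1.

Check the numerator P(z) = 3*z^2 + 2 at each one:
  P(-2) = 14 ≠ 0, so z = -2 is a (simple) pole.
  P(1) = 5 ≠ 0, so z = 1 is a (simple) pole.

Poles of f: {-2, 1}

Final answer: {-2, 1}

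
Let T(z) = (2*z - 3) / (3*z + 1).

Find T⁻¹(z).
Set w = T(z) = (2*z - 3) / (3*z + 1) and solve for z:
  w*(3*z + 1) = 2*z - 3
  w + z*(3*w - 2) + 3 = 0
  z*(3*w - 2) = -w - 3
  z = (w + 3)/(2 - 3*w)
Renaming the variable, T⁻¹(z) = (z + 3)/(-3*z + 2) = (-z - 3)/(3*z - 2).
(Check: ad - bc = 11 ≠ 0, so T is invertible.)

Final answer: (-z - 3)/(3*z - 2)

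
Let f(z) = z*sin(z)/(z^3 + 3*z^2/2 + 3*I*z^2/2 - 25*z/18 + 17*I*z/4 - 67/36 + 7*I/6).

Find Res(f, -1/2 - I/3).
Write f(z) = P(z)/Q(z) with P(z) = z*sin(z) and Q(z) = z^3 + 3*z^2/2 + 3*I*z^2/2 - 25*z/18 + 17*I*z/4 - 67/36 + 7*I/6.
The denominator factors as Q(z) = (z + 1/2 + I/3)*(z - 1 + 3*I/2)*(z + 2 - I/3), so z = -1/2 - I/3 is a simple zero of Q and P is analytic there; z = -1/2 - I/3 is therefore a simple pole and
  Res(f, z₀) = P(z₀)/Q'(z₀).

Q'(z) = 3*z^2 + 3*z + 3*I*z - 25/18 + 17*I/4, so Q'(-1/2 - I/3) = -53/36 + 11*I/4.
P(-1/2 - I/3) = (1/2 + I/3)*sin(1/2 + I/3).

Res(f, -1/2 - I/3) = ((1/2 + I/3)*sin(1/2 + I/3))/(-53/36 + 11*I/4) = (9/485 - 93*I/485)*sin(1/2 + I/3)

Final answer: (9/485 - 93*I/485)*sin(1/2 + I/3)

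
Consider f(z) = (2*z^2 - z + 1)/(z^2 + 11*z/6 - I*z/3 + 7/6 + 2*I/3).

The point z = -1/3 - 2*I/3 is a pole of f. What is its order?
Factor the denominator:
  z^2 + 11*z/6 - I*z/3 + 7/6 + 2*I/3 = (z + 1/3 + 2*I/3)*(z + 3/2 - I)

The numerator P(z) = 2*z^2 - z + 1 has P(-1/3 - 2*I/3) = 2/3 + 14*I/9 ≠ 0, so no factor of (z + 1/3 + 2*I/3) cancels.
Near z = -1/3 - 2*I/3 we can therefore write f(z) = g(z)/(z + 1/3 + 2*I/3) with g analytic at -1/3 - 2*I/3 and g(-1/3 - 2*I/3) ≠ 0 (g is the numerator divided by the remaining denominator factors).

Hence z = -1/3 - 2*I/3 is a pole of order 1.

Final answer: 1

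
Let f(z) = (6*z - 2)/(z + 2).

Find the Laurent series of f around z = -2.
Put w = z - (-2), i.e. z = w - 2. The denominator is w, so it suffices to rewrite the numerator in powers of w.

P(z) = 6*z - 2
P(w - 2) = -14 + 6*w

Dividing each term by w:
  f = -14/w + 6

Substituting back w = z + 2:
  f(z) = -14/(z + 2) + 6

The series is finite because the numerator is a polynomial; the negative powers form the principal part, and the coefficient of 1/(z + 2) gives Res(f, -2) = -14.

Final answer: -14/(z + 2) + 6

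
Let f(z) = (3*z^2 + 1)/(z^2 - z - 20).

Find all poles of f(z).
{-4, 5}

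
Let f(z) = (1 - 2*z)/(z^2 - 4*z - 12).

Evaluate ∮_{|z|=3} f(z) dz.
By the residue theorem, ∮_C f(z) dz = 2πi · (sum of the residues of f at the poles inside |z| = 3).

The denominator factors as (z - 6)*(z + 2), so the singularities of f are simple poles at z = 6, z = -2.
  |6|² = 36 > 9 = 3², so this pole is outside the contour.
  |-2|² = 4 < 9 = 3², so this pole is inside the contour.

With P(z) = 1 - 2*z and Q(z) = z^2 - 4*z - 12, each pole is simple, so Res(f, z₀) = P(z₀)/Q'(z₀) with Q'(z) = 2*z - 4.
  Res(f, -2) = P(-2)/Q'(-2) = (5)/(-8) = -5/8

∮_C f(z) dz = 2πi · (-5/8) = -5*I*pi/4

Final answer: -5*I*pi/4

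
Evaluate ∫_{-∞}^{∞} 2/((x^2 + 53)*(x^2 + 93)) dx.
Let f(z) = 2/((z^2 + 53)*(z^2 + 93)). The denominator has no real zeros and deg Q - deg P = 4 ≥ 2, so the integral of f over the upper semicircle |z| = R tends to 0 as R → ∞. Closing the contour in the upper half-plane,
  ∫_{-∞}^{∞} f(x) dx = 2πi · Σ Res(f, z_k)  over the poles with Im z_k > 0.

Zeros of the denominator: z^2 + 93 = 0 gives z = ±sqrt(93)*I; z^2 + 53 = 0 gives z = ±sqrt(53)*I.
Upper half-plane: z = sqrt(53)*I, z = sqrt(93)*I (simple).

Each pole is a simple zero of Q(z) = z^4 + 146*z^2 + 4929, so Res(f, z₀) = P(z₀)/Q'(z₀) with P(z) = 2, Q'(z) = 4*z^3 + 292*z:
  Res(f, sqrt(53)*I) = (2)/(80*sqrt(53)*I) = -sqrt(53)*I/2120
  Res(f, sqrt(93)*I) = (2)/(-80*sqrt(93)*I) = sqrt(93)*I/3720

Sum of residues: I*(-sqrt(53)/2120 + sqrt(93)/3720)
∫_{-∞}^{∞} f(x) dx = 2πi · (I*(-sqrt(53)/2120 + sqrt(93)/3720)) = pi*(-53*sqrt(93) + 93*sqrt(53))/98580

Final answer: pi*(-53*sqrt(93) + 93*sqrt(53))/98580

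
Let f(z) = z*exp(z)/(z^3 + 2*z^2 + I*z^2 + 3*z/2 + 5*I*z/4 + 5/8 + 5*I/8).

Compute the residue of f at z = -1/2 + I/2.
Write f(z) = P(z)/Q(z) with P(z) = z*exp(z) and Q(z) = z^3 + 2*z^2 + I*z^2 + 3*z/2 + 5*I*z/4 + 5/8 + 5*I/8.
The denominator factors as Q(z) = (z + 1/2 + I)*(z + 1 + I/2)*(z + 1/2 - I/2), so z = -1/2 + I/2 is a simple zero of Q and P is analytic there; z = -1/2 + I/2 is therefore a simple pole and
  Res(f, z₀) = P(z₀)/Q'(z₀).

Q'(z) = 3*z^2 + 4*z + 2*I*z + 3/2 + 5*I/4, so Q'(-1/2 + I/2) = -3/2 + 3*I/4.
P(-1/2 + I/2) = (-1/2 + I/2)*exp(-1/2 + I/2).

Res(f, -1/2 + I/2) = ((-1/2 + I/2)*exp(-1/2 + I/2))/(-3/2 + 3*I/4) = (2/5 - 2*I/15)*exp(-1/2 + I/2)

Final answer: (2/5 - 2*I/15)*exp(-1/2 + I/2)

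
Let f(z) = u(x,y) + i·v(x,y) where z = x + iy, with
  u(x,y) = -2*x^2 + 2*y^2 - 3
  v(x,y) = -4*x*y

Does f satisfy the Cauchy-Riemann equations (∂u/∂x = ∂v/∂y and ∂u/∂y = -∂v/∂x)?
∂u/∂x = -4*x
∂v/∂y = -4*x
∂u/∂y = 4*y
∂v/∂x = -4*y
∂u/∂x = ∂v/∂y and ∂u/∂y = -∂v/∂x hold identically; f is analytic.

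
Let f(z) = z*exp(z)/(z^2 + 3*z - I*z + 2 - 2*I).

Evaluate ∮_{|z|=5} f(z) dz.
By the residue theorem, ∮_C f(z) dz = 2πi · (sum of the residues of f at the poles inside |z| = 5).

The denominator factors as (z + 2)*(z + 1 - I), so the singularities of f are simple poles at z = -2, z = -1 + I.
  |-2|² = 4 < 25 = 5², so this pole is inside the contour.
  |-1 + I|² = 2 < 25 = 5², so this pole is inside the contour.

With P(z) = z*exp(z) and Q(z) = z^2 + 3*z - I*z + 2 - 2*I, each pole is simple, so Res(f, z₀) = P(z₀)/Q'(z₀) with Q'(z) = 2*z + 3 - I.
  Res(f, -2) = P(-2)/Q'(-2) = (-2*exp(-2))/(-1 - I) = (1 - I)*exp(-2)
  Res(f, -1 + I) = P(-1 + I)/Q'(-1 + I) = ((-1 + I)*exp(-1 + I))/(1 + I) = I*exp(-1 + I)

Sum of residues inside C: (1 - I)*exp(-2) + I*exp(-1 + I)
∮_C f(z) dz = 2πi · ((1 - I)*exp(-2) + I*exp(-1 + I)) = -2*pi*exp(-1 + I) + pi*(2 + 2*I)*exp(-2)

Final answer: -2*pi*exp(-1 + I) + pi*(2 + 2*I)*exp(-2)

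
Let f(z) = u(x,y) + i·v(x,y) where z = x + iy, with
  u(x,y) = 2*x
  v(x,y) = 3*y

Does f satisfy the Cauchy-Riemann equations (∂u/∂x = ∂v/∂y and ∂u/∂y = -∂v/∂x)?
∂u/∂x = 2
∂v/∂y = 3
∂u/∂y = 0
∂v/∂x = 0
∂u/∂x ≠ ∂v/∂y; the Cauchy-Riemann equations are not satisfied, so f is not analytic.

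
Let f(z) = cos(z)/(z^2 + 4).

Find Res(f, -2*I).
Write f(z) = P(z)/Q(z) with P(z) = cos(z) and Q(z) = z^2 + 4.
The denominator factors as Q(z) = (z - 2*I)*(z + 2*I), so z = -2*I is a simple zero of Q and P is analytic there; z = -2*I is therefore a simple pole and
  Res(f, z₀) = P(z₀)/Q'(z₀).

Q'(z) = 2*z, so Q'(-2*I) = -4*I.
P(-2*I) = cosh(2).

Res(f, -2*I) = (cosh(2))/(-4*I) = I*cosh(2)/4

Final answer: I*cosh(2)/4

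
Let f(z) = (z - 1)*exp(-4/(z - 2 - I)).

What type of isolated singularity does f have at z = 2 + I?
Let u = z - 2 - I. Then
  e^(-4/u) = Σ_{k≥0} (-4)^k/(k!·u^k) = 1 - 4/u + 8/u^2 - 32/(3*u^3) + ...
which has infinitely many negative powers of u, so exp(-4/(z - 2 - I)) has an essential singularity at z = 2 + I.
The extra factor z - 1 is a nonzero polynomial; if the product had at most a pole at z = 2 + I, dividing by that polynomial would leave exp(-4/(z - 2 - I)) with at most a pole too — contradiction. (Equivalently, the product's Laurent series still has infinitely many negative powers.)
So the singularity is essential.

Final answer: essential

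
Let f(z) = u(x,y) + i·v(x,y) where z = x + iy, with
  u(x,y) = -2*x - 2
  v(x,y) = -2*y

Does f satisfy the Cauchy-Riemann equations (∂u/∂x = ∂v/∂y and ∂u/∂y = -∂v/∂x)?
∂u/∂x = -2
∂v/∂y = -2
∂u/∂y = 0
∂v/∂x = 0
∂u/∂x = ∂v/∂y and ∂u/∂y = -∂v/∂x hold identically; f is analytic.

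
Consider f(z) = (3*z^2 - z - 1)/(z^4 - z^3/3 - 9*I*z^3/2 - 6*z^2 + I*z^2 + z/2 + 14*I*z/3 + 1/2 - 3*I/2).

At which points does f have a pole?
The singularities of f are the zeros of the denominator. Factoring,
  z^4 - z^3/3 - 9*I*z^3/2 - 6*z^2 + I*z^2 + z/2 + 14*I*z/3 + 1/2 - 3*I/2 = (z + 1 - I/2)*(z - 1/3)*(z - 1 - I)*(z - 3*I)
so the candidates are z = -1 + I/2, z = 1/3, z = 1 + I, z = 3*I.

Check the numerator P(z) = 3*z^2 - z - 1 at each one:
  P(-1 + I/2) = 9/4 - 7*I/2 ≠ 0, so z = -1 + I/2 is a (simple) pole.
  P(1/3) = -1 ≠ 0, so z = 1/3 is a (simple) pole.
  P(1 + I) = -2 + 5*I ≠ 0, so z = 1 + I is a (simple) pole.
  P(3*I) = -28 - 3*I ≠ 0, so z = 3*I is a (simple) pole.

Poles of f: {-1 + I/2, 3*I, 1/3, 1 + I}

Final answer: {-1 + I/2, 3*I, 1/3, 1 + I}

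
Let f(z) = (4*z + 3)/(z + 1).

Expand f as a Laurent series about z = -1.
Put w = z - (-1), i.e. z = w - 1. The denominator is w, so it suffices to rewrite the numerator in powers of w.

P(z) = 4*z + 3
P(w - 1) = -1 + 4*w

Dividing each term by w:
  f = -1/w + 4

Substituting back w = z + 1:
  f(z) = -1/(z + 1) + 4

The series is finite because the numerator is a polynomial; the negative powers form the principal part, and the coefficient of 1/(z + 1) gives Res(f, -1) = -1.

Final answer: -1/(z + 1) + 4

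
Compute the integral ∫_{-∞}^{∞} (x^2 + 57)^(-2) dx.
sqrt(57)*pi/6498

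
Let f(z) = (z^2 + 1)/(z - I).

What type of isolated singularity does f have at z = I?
removable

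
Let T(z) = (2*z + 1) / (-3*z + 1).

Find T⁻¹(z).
(z - 1)/(3*z + 2)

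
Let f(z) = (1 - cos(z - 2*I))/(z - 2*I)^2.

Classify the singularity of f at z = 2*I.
Let u = z - 2*I. The argument of cos is z - 2*I = u, so
  f = (1 - cos(u))/u^2 = ((u)^2/2 - (u)^4/24 + ...)/u^2 = 1/2 - (1/24)*u^2 + ...
The Laurent expansion about u = 0 has no negative powers; equivalently lim_{z→2*I} f(z) = 1/2 exists and is finite.
So the singularity is removable.

Final answer: removable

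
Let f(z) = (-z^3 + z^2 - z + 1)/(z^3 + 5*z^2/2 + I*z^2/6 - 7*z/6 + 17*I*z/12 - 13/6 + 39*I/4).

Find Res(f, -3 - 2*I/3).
Write f(z) = P(z)/Q(z) with P(z) = -z^3 + z^2 - z + 1 and Q(z) = z^3 + 5*z^2/2 + I*z^2/6 - 7*z/6 + 17*I*z/12 - 13/6 + 39*I/4.
The denominator factors as Q(z) = (z + 1 - 3*I/2)*(z - 3/2 + I)*(z + 3 + 2*I/3), so z = -3 - 2*I/3 is a simple zero of Q and P is analytic there; z = -3 - 2*I/3 is therefore a simple pole and
  Res(f, z₀) = P(z₀)/Q'(z₀).

Q'(z) = 3*z^2 + 5*z + I*z/3 - 7/6 + 17*I/12, so Q'(-3 - 2*I/3) = 175/18 + 109*I/12.
P(-3 - 2*I/3) = 320/9 + 604*I/27.

Res(f, -3 - 2*I/3) = (320/9 + 604*I/27)/(175/18 + 109*I/12) = 711344/229429 - 410080*I/688287

Final answer: 711344/229429 - 410080*I/688287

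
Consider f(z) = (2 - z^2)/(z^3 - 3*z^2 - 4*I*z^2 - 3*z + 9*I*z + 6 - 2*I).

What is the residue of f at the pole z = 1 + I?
-2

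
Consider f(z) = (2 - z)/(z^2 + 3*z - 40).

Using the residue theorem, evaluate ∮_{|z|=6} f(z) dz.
-6*I*pi/13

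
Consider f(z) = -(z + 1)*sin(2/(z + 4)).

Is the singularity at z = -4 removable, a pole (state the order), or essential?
Let u = z + 4. Then
  sin(2/u) = Σ_{k≥0} (-1)^k (2)^(2k+1)/((2k+1)!·u^(2k+1)) = 2/u - 4/(3*u^3) + 4/(15*u^5) + ...
which has infinitely many negative powers of u, so sin(2/(z + 4)) has an essential singularity at z = -4.
The extra factor z + 1 is a nonzero polynomial; if the product had at most a pole at z = -4, dividing by that polynomial would leave sin(2/(z + 4)) with at most a pole too — contradiction. (Equivalently, the product's Laurent series still has infinitely many negative powers.)
So the singularity is essential.

Final answer: essential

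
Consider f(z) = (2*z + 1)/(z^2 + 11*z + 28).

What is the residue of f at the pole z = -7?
13/3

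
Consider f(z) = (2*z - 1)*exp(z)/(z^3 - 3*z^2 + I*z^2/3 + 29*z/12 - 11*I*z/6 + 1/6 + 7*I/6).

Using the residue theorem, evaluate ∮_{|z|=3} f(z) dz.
By the residue theorem, ∮_C f(z) dz = 2πi · (sum of the residues of f at the poles inside |z| = 3).

The denominator factors as (z + I/2)*(z - 1 + I/2)*(z - 2 - 2*I/3), so the singularities of f are simple poles at z = -I/2, z = 1 - I/2, z = 2 + 2*I/3.
  |-I/2|² = 1/4 < 9 = 3², so this pole is inside the contour.
  |1 - I/2|² = 5/4 < 9 = 3², so this pole is inside the contour.
  |2 + 2*I/3|² = 40/9 < 9 = 3², so this pole is inside the contour.

With P(z) = (2*z - 1)*exp(z) and Q(z) = z^3 - 3*z^2 + I*z^2/3 + 29*z/12 - 11*I*z/6 + 1/6 + 7*I/6, each pole is simple, so Res(f, z₀) = P(z₀)/Q'(z₀) with Q'(z) = 3*z^2 - 6*z + 2*I*z/3 + 29/12 - 11*I/6.
  Res(f, -I/2) = P(-I/2)/Q'(-I/2) = ((-1 - I)*exp(-I/2))/(2 + 7*I/6) = (-114/193 - 30*I/193)*exp(-I/2)
  Res(f, 1 - I/2) = P(1 - I/2)/Q'(1 - I/2) = ((1 - I)*exp(1 - I/2))/(-1 - 7*I/6) = (6/85 + 78*I/85)*exp(1 - I/2)
  Res(f, 2 + 2*I/3) = P(2 + 2*I/3)/Q'(2 + 2*I/3) = ((3 + 4*I/3)*exp(2 + 2*I/3))/(23/36 + 7*I/2) = (8532/16405 - 12504*I/16405)*exp(2 + 2*I/3)

Sum of residues inside C: (8532/16405 - 12504*I/16405)*exp(2 + 2*I/3) + (-114/193 - 30*I/193)*exp(-I/2) + (6/85 + 78*I/85)*exp(1 - I/2)
∮_C f(z) dz = 2πi · ((8532/16405 - 12504*I/16405)*exp(2 + 2*I/3) + (-114/193 - 30*I/193)*exp(-I/2) + (6/85 + 78*I/85)*exp(1 - I/2)) = pi*(60/193 - 228*I/193)*exp(-I/2) + pi*(-156/85 + 12*I/85)*exp(1 - I/2) + pi*(25008/16405 + 17064*I/16405)*exp(2 + 2*I/3)

Final answer: pi*(60/193 - 228*I/193)*exp(-I/2) + pi*(-156/85 + 12*I/85)*exp(1 - I/2) + pi*(25008/16405 + 17064*I/16405)*exp(2 + 2*I/3)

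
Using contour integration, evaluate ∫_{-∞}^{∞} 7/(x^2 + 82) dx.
Let f(z) = 7/(z^2 + 82). The denominator has no real zeros and deg Q - deg P = 2 ≥ 2, so the integral of f over the upper semicircle |z| = R tends to 0 as R → ∞. Closing the contour in the upper half-plane,
  ∫_{-∞}^{∞} f(x) dx = 2πi · Σ Res(f, z_k)  over the poles with Im z_k > 0.

Zeros of the denominator: z^2 + 82 = 0 gives z = ±sqrt(82)*I.
Upper half-plane: z = sqrt(82)*I (simple).

Each pole is a simple zero of Q(z) = z^2 + 82, so Res(f, z₀) = P(z₀)/Q'(z₀) with P(z) = 7, Q'(z) = 2*z:
  Res(f, sqrt(82)*I) = (7)/(2*sqrt(82)*I) = -7*sqrt(82)*I/164

∫_{-∞}^{∞} f(x) dx = 2πi · (-7*sqrt(82)*I/164) = 7*sqrt(82)*pi/82

Final answer: 7*sqrt(82)*pi/82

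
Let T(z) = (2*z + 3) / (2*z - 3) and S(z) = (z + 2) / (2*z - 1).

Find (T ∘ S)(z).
(T ∘ S)(z) = T(S(z)) = ((2)*S(z) + (3))/((2)*S(z) + (-3)). Multiply numerator and denominator by 2*z - 1:
  numerator:   (2)*(z + 2) + (3)*(2*z - 1) = 8*z + 1
  denominator: (2)*(z + 2) + (-3)*(2*z - 1) = -4*z + 7
(T ∘ S)(z) = (8*z + 1)/(-4*z + 7) = (-8*z - 1)/(4*z - 7)

Final answer: (-8*z - 1)/(4*z - 7)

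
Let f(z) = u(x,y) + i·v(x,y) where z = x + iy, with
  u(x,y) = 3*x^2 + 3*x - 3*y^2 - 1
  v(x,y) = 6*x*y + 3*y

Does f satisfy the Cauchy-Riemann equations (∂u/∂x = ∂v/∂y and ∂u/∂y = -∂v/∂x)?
∂u/∂x = 6*x + 3
∂v/∂y = 6*x + 3
∂u/∂y = -6*y
∂v/∂x = 6*y
∂u/∂x = ∂v/∂y and ∂u/∂y = -∂v/∂x hold identically; f is analytic.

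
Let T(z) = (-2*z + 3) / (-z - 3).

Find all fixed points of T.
T(z) = z means -2*z + 3 = z*(-z - 3), i.e.
  -z^2 - z - 3 = 0.
Discriminant: (-1)^2 - 4*(-1)*(-3) = -11, so the roots are complex conjugates.
  z = (1 ± I*sqrt(11))/(2*(-1))
Fixed points: {-1/2 - sqrt(11)*I/2, -1/2 + sqrt(11)*I/2}

Final answer: {-1/2 - sqrt(11)*I/2, -1/2 + sqrt(11)*I/2}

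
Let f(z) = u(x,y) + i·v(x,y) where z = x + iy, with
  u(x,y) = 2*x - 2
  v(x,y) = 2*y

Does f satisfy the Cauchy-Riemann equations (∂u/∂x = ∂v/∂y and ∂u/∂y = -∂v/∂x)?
∂u/∂x = 2
∂v/∂y = 2
∂u/∂y = 0
∂v/∂x = 0
∂u/∂x = ∂v/∂y and ∂u/∂y = -∂v/∂x hold identically; f is analytic.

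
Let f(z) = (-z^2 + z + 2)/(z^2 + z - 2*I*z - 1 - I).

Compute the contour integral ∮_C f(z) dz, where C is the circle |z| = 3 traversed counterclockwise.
By the residue theorem, ∮_C f(z) dz = 2πi · (sum of the residues of f at the poles inside |z| = 3).

The denominator factors as (z + 1 - I)*(z - I), so the singularities of f are simple poles at z = -1 + I, z = I.
  |-1 + I|² = 2 < 9 = 3², so this pole is inside the contour.
  |I|² = 1 < 9 = 3², so this pole is inside the contour.

With P(z) = -z^2 + z + 2 and Q(z) = z^2 + z - 2*I*z - 1 - I, each pole is simple, so Res(f, z₀) = P(z₀)/Q'(z₀) with Q'(z) = 2*z + 1 - 2*I.
  Res(f, -1 + I) = P(-1 + I)/Q'(-1 + I) = (1 + 3*I)/(-1) = -1 - 3*I
  Res(f, I) = P(I)/Q'(I) = (3 + I)/(1) = 3 + I

Sum of residues inside C: 2 - 2*I
∮_C f(z) dz = 2πi · (2 - 2*I) = pi*(4 + 4*I)

Final answer: pi*(4 + 4*I)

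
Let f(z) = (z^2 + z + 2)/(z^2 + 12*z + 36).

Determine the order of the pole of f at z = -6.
Factor the denominator:
  z^2 + 12*z + 36 = (z + 6)^2

The numerator P(z) = z^2 + z + 2 has P(-6) = 32 ≠ 0, so no factor of (z + 6) cancels.
Near z = -6 we can therefore write f(z) = g(z)/(z + 6)^2 with g analytic at -6 and g(-6) ≠ 0 (g is just the numerator).

Hence z = -6 is a pole of order 2.

Final answer: 2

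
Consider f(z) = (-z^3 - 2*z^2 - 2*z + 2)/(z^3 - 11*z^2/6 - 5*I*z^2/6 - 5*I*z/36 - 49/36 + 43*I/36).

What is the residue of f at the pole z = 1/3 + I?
Write f(z) = P(z)/Q(z) with P(z) = -z^3 - 2*z^2 - 2*z + 2 and Q(z) = z^3 - 11*z^2/6 - 5*I*z^2/6 - 5*I*z/36 - 49/36 + 43*I/36.
The denominator factors as Q(z) = (z - 1/3 - I)*(z - 2 - I/2)*(z + 1/2 + 2*I/3), so z = 1/3 + I is a simple zero of Q and P is analytic there; z = 1/3 + I is therefore a simple pole and
  Res(f, z₀) = P(z₀)/Q'(z₀).

Q'(z) = 3*z^2 - 11*z/3 - 5*I*z/3 - 5*I/36, so Q'(1/3 + I) = -20/9 - 85*I/36.
P(1/3 + I) = 110/27 - 8*I/3.

Res(f, 1/3 + I) = (110/27 - 8*I/3)/(-20/9 - 85*I/36) = -2144/8175 + 12088*I/8175

Final answer: -2144/8175 + 12088*I/8175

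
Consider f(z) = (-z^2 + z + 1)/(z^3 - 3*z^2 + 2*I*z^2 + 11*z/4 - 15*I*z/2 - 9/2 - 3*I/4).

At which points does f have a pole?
{-3*I, I/2, 3 + I/2}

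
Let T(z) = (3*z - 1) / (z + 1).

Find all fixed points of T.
T(z) = z means 3*z - 1 = z*(z + 1), i.e.
  z^2 - 2*z + 1 = 0.
Discriminant: (-2)^2 - 4*(1)*(1) = 0, so there is one repeated root.
  z = (2 ± 0)/(2*(1))
Fixed points: {1}

Final answer: {1}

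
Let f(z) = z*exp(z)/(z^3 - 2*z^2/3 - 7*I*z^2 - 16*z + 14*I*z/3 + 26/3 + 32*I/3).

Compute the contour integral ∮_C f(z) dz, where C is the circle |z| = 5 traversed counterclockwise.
By the residue theorem, ∮_C f(z) dz = 2πi · (sum of the residues of f at the poles inside |z| = 5).

The denominator factors as (z - 1 - I)*(z - 2/3 - 3*I)*(z + 1 - 3*I), so the singularities of f are simple poles at z = 1 + I, z = 2/3 + 3*I, z = -1 + 3*I.
  |1 + I|² = 2 < 25 = 5², so this pole is inside the contour.
  |2/3 + 3*I|² = 85/9 < 25 = 5², so this pole is inside the contour.
  |-1 + 3*I|² = 10 < 25 = 5², so this pole is inside the contour.

With P(z) = z*exp(z) and Q(z) = z^3 - 2*z^2/3 - 7*I*z^2 - 16*z + 14*I*z/3 + 26/3 + 32*I/3, each pole is simple, so Res(f, z₀) = P(z₀)/Q'(z₀) with Q'(z) = 3*z^2 - 4*z/3 - 14*I*z - 16 + 14*I/3.
  Res(f, 1 + I) = P(1 + I)/Q'(1 + I) = ((1 + I)*exp(1 + I))/(-10/3 - 14*I/3) = (-9/37 + 3*I/74)*exp(1 + I)
  Res(f, 2/3 + 3*I) = P(2/3 + 3*I)/Q'(2/3 + 3*I) = ((2/3 + 3*I)*exp(2/3 + 3*I))/(-5/9 + 10*I/3) = (156/185 - 63*I/185)*exp(2/3 + 3*I)
  Res(f, -1 + 3*I) = P(-1 + 3*I)/Q'(-1 + 3*I) = ((-1 + 3*I)*exp(-1 + 3*I))/(10/3 - 10*I/3) = (-3/5 + 3*I/10)*exp(-1 + 3*I)

Sum of residues inside C: (-9/37 + 3*I/74)*exp(1 + I) + (-3/5 + 3*I/10)*exp(-1 + 3*I) + (156/185 - 63*I/185)*exp(2/3 + 3*I)
∮_C f(z) dz = 2πi · ((-9/37 + 3*I/74)*exp(1 + I) + (-3/5 + 3*I/10)*exp(-1 + 3*I) + (156/185 - 63*I/185)*exp(2/3 + 3*I)) = pi*(126/185 + 312*I/185)*exp(2/3 + 3*I) + pi*(-3/37 - 18*I/37)*exp(1 + I) + pi*(-3/5 - 6*I/5)*exp(-1 + 3*I)

Final answer: pi*(126/185 + 312*I/185)*exp(2/3 + 3*I) + pi*(-3/37 - 18*I/37)*exp(1 + I) + pi*(-3/5 - 6*I/5)*exp(-1 + 3*I)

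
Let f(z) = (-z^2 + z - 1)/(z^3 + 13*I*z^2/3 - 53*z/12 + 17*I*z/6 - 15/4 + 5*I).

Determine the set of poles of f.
{-1 - 2*I, -1/2 + 2*I/3, 3/2 - 3*I}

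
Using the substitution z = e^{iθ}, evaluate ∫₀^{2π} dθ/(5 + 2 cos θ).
Let J = ∫₀^{2π} dθ/(5 + 2 cos θ).
Put z = e^{iθ}: then cos θ = (z + 1/z)/2, dθ = dz/(iz), and z runs once counterclockwise around |z| = 1:
  J = ∮_{|z|=1} 1/(5 + 2*(z + 1/z)/2) · dz/(iz) = (2/i) ∮_{|z|=1} dz/(2*z^2 + 10*z + 2).
The roots of 2*z^2 + 10*z + 2 are z = (-5 ± sqrt(5^2 - 2^2))/2, with sqrt(21) = sqrt(21); their product is 1, so only z₊ = -5/2 + sqrt(21)/2 lies inside the unit circle (z₋ = -5/2 - sqrt(21)/2 lies outside).
z₊ is a simple zero of q(z) = 2*z^2 + 10*z + 2, so Res(1/q, z₊) = 1/q'(z₊) with q'(z) = 4*z + 10; and q'(z₊) = 2*(z₊ - z₋) = 2*sqrt(21).
Therefore J = (2/i) · 2πi · 1/(2*sqrt(21)) = 2*pi/(sqrt(21)) = 2*sqrt(21)*pi/21

Final answer: 2*sqrt(21)*pi/21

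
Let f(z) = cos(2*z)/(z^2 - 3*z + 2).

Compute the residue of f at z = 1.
-cos(2)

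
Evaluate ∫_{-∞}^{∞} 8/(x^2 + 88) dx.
Let f(z) = 8/(z^2 + 88). The denominator has no real zeros and deg Q - deg P = 2 ≥ 2, so the integral of f over the upper semicircle |z| = R tends to 0 as R → ∞. Closing the contour in the upper half-plane,
  ∫_{-∞}^{∞} f(x) dx = 2πi · Σ Res(f, z_k)  over the poles with Im z_k > 0.

Zeros of the denominator: z^2 + 88 = 0 gives z = ±2*sqrt(22)*I.
Upper half-plane: z = 2*sqrt(22)*I (simple).

Each pole is a simple zero of Q(z) = z^2 + 88, so Res(f, z₀) = P(z₀)/Q'(z₀) with P(z) = 8, Q'(z) = 2*z:
  Res(f, 2*sqrt(22)*I) = (8)/(4*sqrt(22)*I) = -sqrt(22)*I/11

∫_{-∞}^{∞} f(x) dx = 2πi · (-sqrt(22)*I/11) = 2*sqrt(22)*pi/11

Final answer: 2*sqrt(22)*pi/11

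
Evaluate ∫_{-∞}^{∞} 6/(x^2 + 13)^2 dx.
Let f(z) = 6/(z^2 + 13)^2. The denominator has no real zeros and deg Q - deg P = 4 ≥ 2, so the integral of f over the upper semicircle |z| = R tends to 0 as R → ∞. Closing the contour in the upper half-plane,
  ∫_{-∞}^{∞} f(x) dx = 2πi · Σ Res(f, z_k)  over the poles with Im z_k > 0.

Zeros of the denominator: z^2 + 13 = 0 gives z = ±sqrt(13)*I.
Upper half-plane: z = sqrt(13)*I (a pole of order 2).

Write f(z) = g(z)/(z - sqrt(13)*I)^2 with g(z) = 6/(z + sqrt(13)*I)^2. For a double pole, Res(f, z₀) = g'(z₀):
  g'(z) = -12/(z + sqrt(13)*I)^3
  Res(f, sqrt(13)*I) = g'(sqrt(13)*I) = -3*sqrt(13)*I/338

∫_{-∞}^{∞} f(x) dx = 2πi · (-3*sqrt(13)*I/338) = 3*sqrt(13)*pi/169

Final answer: 3*sqrt(13)*pi/169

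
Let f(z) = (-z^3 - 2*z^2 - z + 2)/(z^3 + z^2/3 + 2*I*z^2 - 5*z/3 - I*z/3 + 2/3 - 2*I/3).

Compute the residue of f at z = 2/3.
Write f(z) = P(z)/Q(z) with P(z) = -z^3 - 2*z^2 - z + 2 and Q(z) = z^3 + z^2/3 + 2*I*z^2 - 5*z/3 - I*z/3 + 2/3 - 2*I/3.
The denominator factors as Q(z) = (z + I)*(z + 1 + I)*(z - 2/3), so z = 2/3 is a simple zero of Q and P is analytic there; z = 2/3 is therefore a simple pole and
  Res(f, z₀) = P(z₀)/Q'(z₀).

Q'(z) = 3*z^2 + 2*z/3 + 4*I*z - 5/3 - I/3, so Q'(2/3) = 1/9 + 7*I/3.
P(2/3) = 4/27.

Res(f, 2/3) = (4/27)/(1/9 + 7*I/3) = 2/663 - 14*I/221

Final answer: 2/663 - 14*I/221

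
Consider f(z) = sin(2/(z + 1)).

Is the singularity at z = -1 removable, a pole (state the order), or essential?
Let u = z + 1. Then
  sin(2/u) = Σ_{k≥0} (-1)^k (2)^(2k+1)/((2k+1)!·u^(2k+1)) = 2/u - 4/(3*u^3) + 4/(15*u^5) + ...
which has infinitely many negative powers of u, so sin(2/(z + 1)) has an essential singularity at z = -1.
So the singularity is essential.

Final answer: essential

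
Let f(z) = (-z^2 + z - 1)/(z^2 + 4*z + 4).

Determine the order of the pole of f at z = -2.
Factor the denominator:
  z^2 + 4*z + 4 = (z + 2)^2

The numerator P(z) = -z^2 + z - 1 has P(-2) = -7 ≠ 0, so no factor of (z + 2) cancels.
Near z = -2 we can therefore write f(z) = g(z)/(z + 2)^2 with g analytic at -2 and g(-2) ≠ 0 (g is just the numerator).

Hence z = -2 is a pole of order 2.

Final answer: 2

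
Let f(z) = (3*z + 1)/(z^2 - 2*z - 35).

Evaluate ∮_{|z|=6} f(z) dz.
By the residue theorem, ∮_C f(z) dz = 2πi · (sum of the residues of f at the poles inside |z| = 6).

The denominator factors as (z + 5)*(z - 7), so the singularities of f are simple poles at z = -5, z = 7.
  |-5|² = 25 < 36 = 6², so this pole is inside the contour.
  |7|² = 49 > 36 = 6², so this pole is outside the contour.

With P(z) = 3*z + 1 and Q(z) = z^2 - 2*z - 35, each pole is simple, so Res(f, z₀) = P(z₀)/Q'(z₀) with Q'(z) = 2*z - 2.
  Res(f, -5) = P(-5)/Q'(-5) = (-14)/(-12) = 7/6

∮_C f(z) dz = 2πi · (7/6) = 7*I*pi/3

Final answer: 7*I*pi/3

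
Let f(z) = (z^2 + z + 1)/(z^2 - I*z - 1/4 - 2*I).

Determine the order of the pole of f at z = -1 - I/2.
1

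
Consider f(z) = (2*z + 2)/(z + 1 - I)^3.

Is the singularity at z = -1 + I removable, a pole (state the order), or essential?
pole of order 3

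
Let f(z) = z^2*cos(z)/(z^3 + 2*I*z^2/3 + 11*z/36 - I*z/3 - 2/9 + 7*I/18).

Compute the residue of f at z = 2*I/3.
Write f(z) = P(z)/Q(z) with P(z) = z^2*cos(z) and Q(z) = z^3 + 2*I*z^2/3 + 11*z/36 - I*z/3 - 2/9 + 7*I/18.
The denominator factors as Q(z) = (z + 1/2 + I)*(z - 2*I/3)*(z - 1/2 + I/3), so z = 2*I/3 is a simple zero of Q and P is analytic there; z = 2*I/3 is therefore a simple pole and
  Res(f, z₀) = P(z₀)/Q'(z₀).

Q'(z) = 3*z^2 + 4*I*z/3 + 11/36 - I/3, so Q'(2*I/3) = -23/12 - I/3.
P(2*I/3) = -4*cosh(2/3)/9.

Res(f, 2*I/3) = (-4*cosh(2/3)/9)/(-23/12 - I/3) = (368/1635 - 64*I/1635)*cosh(2/3)

Final answer: (368/1635 - 64*I/1635)*cosh(2/3)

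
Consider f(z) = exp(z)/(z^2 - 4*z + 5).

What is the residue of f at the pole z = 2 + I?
Write f(z) = P(z)/Q(z) with P(z) = exp(z) and Q(z) = z^2 - 4*z + 5.
The denominator factors as Q(z) = (z - 2 - I)*(z - 2 + I), so z = 2 + I is a simple zero of Q and P is analytic there; z = 2 + I is therefore a simple pole and
  Res(f, z₀) = P(z₀)/Q'(z₀).

Q'(z) = 2*z - 4, so Q'(2 + I) = 2*I.
P(2 + I) = exp(2 + I).

Res(f, 2 + I) = (exp(2 + I))/(2*I) = -I*exp(2 + I)/2

Final answer: -I*exp(2 + I)/2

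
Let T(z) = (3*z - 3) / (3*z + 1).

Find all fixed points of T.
T(z) = z means 3*z - 3 = z*(3*z + 1), i.e.
  3*z^2 - 2*z + 3 = 0.
Discriminant: (-2)^2 - 4*(3)*(3) = -32, so the roots are complex conjugates.
  z = (2 ± I*sqrt(32))/(2*(3))
Fixed points: {1/3 - 2*sqrt(2)*I/3, 1/3 + 2*sqrt(2)*I/3}

Final answer: {1/3 - 2*sqrt(2)*I/3, 1/3 + 2*sqrt(2)*I/3}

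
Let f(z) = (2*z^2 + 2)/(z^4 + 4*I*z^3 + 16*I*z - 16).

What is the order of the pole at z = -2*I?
3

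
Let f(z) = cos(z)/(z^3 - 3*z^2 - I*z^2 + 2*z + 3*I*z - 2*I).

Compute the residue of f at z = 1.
Write f(z) = P(z)/Q(z) with P(z) = cos(z) and Q(z) = z^3 - 3*z^2 - I*z^2 + 2*z + 3*I*z - 2*I.
The denominator factors as Q(z) = (z - 2)*(z - I)*(z - 1), so z = 1 is a simple zero of Q and P is analytic there; z = 1 is therefore a simple pole and
  Res(f, z₀) = P(z₀)/Q'(z₀).

Q'(z) = 3*z^2 - 6*z - 2*I*z + 2 + 3*I, so Q'(1) = -1 + I.
P(1) = cos(1).

Res(f, 1) = (cos(1))/(-1 + I) = (-1/2 - I/2)*cos(1)

Final answer: (-1/2 - I/2)*cos(1)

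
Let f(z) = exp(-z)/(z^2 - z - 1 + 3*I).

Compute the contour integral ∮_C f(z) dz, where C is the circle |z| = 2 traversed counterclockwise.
pi*(4/13 - 6*I/13)*exp(1 - I)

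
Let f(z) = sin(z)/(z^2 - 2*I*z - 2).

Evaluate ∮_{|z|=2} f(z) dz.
By the residue theorem, ∮_C f(z) dz = 2πi · (sum of the residues of f at the poles inside |z| = 2).

The denominator factors as (z - 1 - I)*(z + 1 - I), so the singularities of f are simple poles at z = 1 + I, z = -1 + I.
  |1 + I|² = 2 < 4 = 2², so this pole is inside the contour.
  |-1 + I|² = 2 < 4 = 2², so this pole is inside the contour.

With P(z) = sin(z) and Q(z) = z^2 - 2*I*z - 2, each pole is simple, so Res(f, z₀) = P(z₀)/Q'(z₀) with Q'(z) = 2*z - 2*I.
  Res(f, 1 + I) = P(1 + I)/Q'(1 + I) = (sin(1 + I))/(2) = sin(1 + I)/2
  Res(f, -1 + I) = P(-1 + I)/Q'(-1 + I) = (-sin(1 - I))/(-2) = sin(1 - I)/2

Sum of residues inside C: sin(1 - I)/2 + sin(1 + I)/2
∮_C f(z) dz = 2πi · (sin(1 - I)/2 + sin(1 + I)/2) = I*pi*sin(1 + I) + I*pi*sin(1 - I)

Final answer: I*pi*sin(1 + I) + I*pi*sin(1 - I)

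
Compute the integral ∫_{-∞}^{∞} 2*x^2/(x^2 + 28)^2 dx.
Let f(z) = 2*z^2/(z^2 + 28)^2. The denominator has no real zeros and deg Q - deg P = 2 ≥ 2, so the integral of f over the upper semicircle |z| = R tends to 0 as R → ∞. Closing the contour in the upper half-plane,
  ∫_{-∞}^{∞} f(x) dx = 2πi · Σ Res(f, z_k)  over the poles with Im z_k > 0.

Zeros of the denominator: z^2 + 28 = 0 gives z = ±2*sqrt(7)*I.
Upper half-plane: z = 2*sqrt(7)*I (a pole of order 2).

Write f(z) = g(z)/(z - 2*sqrt(7)*I)^2 with g(z) = 2*z^2/(z + 2*sqrt(7)*I)^2. For a double pole, Res(f, z₀) = g'(z₀):
  g'(z) = 8*sqrt(7)*I*z/(z + 2*sqrt(7)*I)^3
  Res(f, 2*sqrt(7)*I) = g'(2*sqrt(7)*I) = -sqrt(7)*I/28

∫_{-∞}^{∞} f(x) dx = 2πi · (-sqrt(7)*I/28) = sqrt(7)*pi/14

Final answer: sqrt(7)*pi/14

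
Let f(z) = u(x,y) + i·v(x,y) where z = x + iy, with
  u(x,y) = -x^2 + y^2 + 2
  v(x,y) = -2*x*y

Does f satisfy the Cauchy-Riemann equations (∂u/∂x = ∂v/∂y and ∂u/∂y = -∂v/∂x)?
∂u/∂x = -2*x
∂v/∂y = -2*x
∂u/∂y = 2*y
∂v/∂x = -2*y
∂u/∂x = ∂v/∂y and ∂u/∂y = -∂v/∂x hold identically; f is analytic.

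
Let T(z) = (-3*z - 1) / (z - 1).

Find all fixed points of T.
{-1}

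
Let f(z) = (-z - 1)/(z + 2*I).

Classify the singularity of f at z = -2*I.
Write f(z) = g(z)/(z + 2*I) with g(z) = -z - 1.
g is entire and g(-2*I) = -1 + 2*I ≠ 0, so no factor of (z + 2*I) cancels: the Laurent expansion of f about z = -2*I starts at the power -1, i.e. lim_{z→z₀} (z - z₀) f(z) = -1 + 2*I is finite and nonzero.
So z = -2*I is a pole of order 1.

Final answer: pole of order 1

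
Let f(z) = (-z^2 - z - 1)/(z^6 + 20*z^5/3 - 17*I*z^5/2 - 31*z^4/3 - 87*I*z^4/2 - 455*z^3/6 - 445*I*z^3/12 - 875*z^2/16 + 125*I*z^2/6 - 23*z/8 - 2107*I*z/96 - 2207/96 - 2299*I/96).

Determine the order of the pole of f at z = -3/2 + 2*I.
Factor the denominator:
  z^6 + 20*z^5/3 - 17*I*z^5/2 - 31*z^4/3 - 87*I*z^4/2 - 455*z^3/6 - 445*I*z^3/12 - 875*z^2/16 + 125*I*z^2/6 - 23*z/8 - 2107*I*z/96 - 2207/96 - 2299*I/96 = (z + 3/2 - 2*I)^4*(z - 1/3 + I/2)*(z + 1 - I)

The numerator P(z) = -z^2 - z - 1 has P(-3/2 + 2*I) = 9/4 + 4*I ≠ 0, so no factor of (z + 3/2 - 2*I) cancels.
Near z = -3/2 + 2*I we can therefore write f(z) = g(z)/(z + 3/2 - 2*I)^4 with g analytic at -3/2 + 2*I and g(-3/2 + 2*I) ≠ 0 (g is the numerator divided by the remaining denominator factors).

Hence z = -3/2 + 2*I is a pole of order 4.

Final answer: 4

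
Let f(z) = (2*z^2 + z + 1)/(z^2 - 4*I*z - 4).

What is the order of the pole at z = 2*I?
Factor the denominator:
  z^2 - 4*I*z - 4 = (z - 2*I)^2

The numerator P(z) = 2*z^2 + z + 1 has P(2*I) = -7 + 2*I ≠ 0, so no factor of (z - 2*I) cancels.
Near z = 2*I we can therefore write f(z) = g(z)/(z - 2*I)^2 with g analytic at 2*I and g(2*I) ≠ 0 (g is just the numerator).

Hence z = 2*I is a pole of order 2.

Final answer: 2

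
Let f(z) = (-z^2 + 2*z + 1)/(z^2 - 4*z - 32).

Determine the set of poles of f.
The singularities of f are the zeros of the denominator. Factoring,
  z^2 - 4*z - 32 = (z - 8)*(z + 4)
so the candidates are z = 8, z = -4.

Check the numerator P(z) = -z^2 + 2*z + 1 at each one:
  P(8) = -47 ≠ 0, so z = 8 is a (simple) pole.
  P(-4) = -23 ≠ 0, so z = -4 is a (simple) pole.

Poles of f: {-4, 8}

Final answer: {-4, 8}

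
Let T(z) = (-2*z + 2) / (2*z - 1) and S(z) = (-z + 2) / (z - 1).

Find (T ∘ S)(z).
(-4*z + 6)/(3*z - 5)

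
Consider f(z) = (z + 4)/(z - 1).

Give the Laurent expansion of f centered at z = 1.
5/(z - 1) + 1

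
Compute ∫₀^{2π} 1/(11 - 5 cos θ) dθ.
Call the integral J. The integrand is 2π-periodic and we integrate over a full period, so shifting θ does not change the value (θ → θ + π flips the sign of the trig term). Hence
  J = ∫₀^{2π} dθ/(11 + 5 cos θ).
Put z = e^{iθ}: then cos θ = (z + 1/z)/2, dθ = dz/(iz), and z runs once counterclockwise around |z| = 1:
  J = ∮_{|z|=1} 1/(11 + 5*(z + 1/z)/2) · dz/(iz) = (2/i) ∮_{|z|=1} dz/(5*z^2 + 22*z + 5).
The roots of 5*z^2 + 22*z + 5 are z = (-11 ± sqrt(11^2 - 5^2))/5, with sqrt(96) = 4*sqrt(6); their product is 1, so only z₊ = -11/5 + 4*sqrt(6)/5 lies inside the unit circle (z₋ = -11/5 - 4*sqrt(6)/5 lies outside).
z₊ is a simple zero of q(z) = 5*z^2 + 22*z + 5, so Res(1/q, z₊) = 1/q'(z₊) with q'(z) = 10*z + 22; and q'(z₊) = 5*(z₊ - z₋) = 8*sqrt(6).
Therefore J = (2/i) · 2πi · 1/(8*sqrt(6)) = 2*pi/(4*sqrt(6)) = sqrt(6)*pi/12

Final answer: sqrt(6)*pi/12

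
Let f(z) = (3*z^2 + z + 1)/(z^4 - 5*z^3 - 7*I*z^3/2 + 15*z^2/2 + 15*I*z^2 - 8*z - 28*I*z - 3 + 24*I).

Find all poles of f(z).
{3*I, 1 - 3*I/2, 1 + I, 3 + I}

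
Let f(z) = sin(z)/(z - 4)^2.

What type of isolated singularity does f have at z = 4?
pole of order 2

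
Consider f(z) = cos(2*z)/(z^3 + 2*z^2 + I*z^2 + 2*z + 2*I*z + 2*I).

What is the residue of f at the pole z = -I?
(1/5 + 2*I/5)*cosh(2)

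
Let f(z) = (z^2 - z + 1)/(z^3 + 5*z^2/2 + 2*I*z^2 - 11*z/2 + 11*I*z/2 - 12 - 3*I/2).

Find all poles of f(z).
{-3, -3/2 - I, 2 - I}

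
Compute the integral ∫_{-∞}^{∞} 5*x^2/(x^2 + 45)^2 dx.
sqrt(5)*pi/6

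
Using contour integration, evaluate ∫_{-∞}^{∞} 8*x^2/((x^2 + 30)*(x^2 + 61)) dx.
Let f(z) = 8*z^2/((z^2 + 30)*(z^2 + 61)). The denominator has no real zeros and deg Q - deg P = 2 ≥ 2, so the integral of f over the upper semicircle |z| = R tends to 0 as R → ∞. Closing the contour in the upper half-plane,
  ∫_{-∞}^{∞} f(x) dx = 2πi · Σ Res(f, z_k)  over the poles with Im z_k > 0.

Zeros of the denominator: z^2 + 61 = 0 gives z = ±sqrt(61)*I; z^2 + 30 = 0 gives z = ±sqrt(30)*I.
Upper half-plane: z = sqrt(30)*I, z = sqrt(61)*I (simple).

Each pole is a simple zero of Q(z) = z^4 + 91*z^2 + 1830, so Res(f, z₀) = P(z₀)/Q'(z₀) with P(z) = 8*z^2, Q'(z) = 4*z^3 + 182*z:
  Res(f, sqrt(30)*I) = (-240)/(62*sqrt(30)*I) = 4*sqrt(30)*I/31
  Res(f, sqrt(61)*I) = (-488)/(-62*sqrt(61)*I) = -4*sqrt(61)*I/31

Sum of residues: 4*I*(-sqrt(61) + sqrt(30))/31
∫_{-∞}^{∞} f(x) dx = 2πi · (4*I*(-sqrt(61) + sqrt(30))/31) = 8*pi*(-sqrt(30) + sqrt(61))/31

Final answer: 8*pi*(-sqrt(30) + sqrt(61))/31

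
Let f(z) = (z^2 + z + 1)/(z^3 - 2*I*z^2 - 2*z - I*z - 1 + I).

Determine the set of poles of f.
The singularities of f are the zeros of the denominator. Factoring,
  z^3 - 2*I*z^2 - 2*z - I*z - 1 + I = (z + 1)*(z - I)*(z - 1 - I)
so the candidates are z = -1, z = I, z = 1 + I.

Check the numerator P(z) = z^2 + z + 1 at each one:
  P(-1) = 1 ≠ 0, so z = -1 is a (simple) pole.
  P(I) = I ≠ 0, so z = I is a (simple) pole.
  P(1 + I) = 2 + 3*I ≠ 0, so z = 1 + I is a (simple) pole.

Poles of f: {-1, I, 1 + I}

Final answer: {-1, I, 1 + I}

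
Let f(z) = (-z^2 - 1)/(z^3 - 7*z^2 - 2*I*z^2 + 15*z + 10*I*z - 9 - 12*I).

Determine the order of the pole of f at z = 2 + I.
Factor the denominator:
  z^3 - 7*z^2 - 2*I*z^2 + 15*z + 10*I*z - 9 - 12*I = (z - 2 - I)^2*(z - 3)

The numerator P(z) = -z^2 - 1 has P(2 + I) = -4 - 4*I ≠ 0, so no factor of (z - 2 - I) cancels.
Near z = 2 + I we can therefore write f(z) = g(z)/(z - 2 - I)^2 with g analytic at 2 + I and g(2 + I) ≠ 0 (g is the numerator divided by the remaining denominator factors).

Hence z = 2 + I is a pole of order 2.

Final answer: 2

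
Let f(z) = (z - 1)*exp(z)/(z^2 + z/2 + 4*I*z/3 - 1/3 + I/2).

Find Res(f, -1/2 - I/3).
Write f(z) = P(z)/Q(z) with P(z) = (z - 1)*exp(z) and Q(z) = z^2 + z/2 + 4*I*z/3 - 1/3 + I/2.
The denominator factors as Q(z) = (z + I)*(z + 1/2 + I/3), so z = -1/2 - I/3 is a simple zero of Q and P is analytic there; z = -1/2 - I/3 is therefore a simple pole and
  Res(f, z₀) = P(z₀)/Q'(z₀).

Q'(z) = 2*z + 1/2 + 4*I/3, so Q'(-1/2 - I/3) = -1/2 + 2*I/3.
P(-1/2 - I/3) = (-3/2 - I/3)*exp(-1/2 - I/3).

Res(f, -1/2 - I/3) = ((-3/2 - I/3)*exp(-1/2 - I/3))/(-1/2 + 2*I/3) = (19/25 + 42*I/25)*exp(-1/2 - I/3)

Final answer: (19/25 + 42*I/25)*exp(-1/2 - I/3)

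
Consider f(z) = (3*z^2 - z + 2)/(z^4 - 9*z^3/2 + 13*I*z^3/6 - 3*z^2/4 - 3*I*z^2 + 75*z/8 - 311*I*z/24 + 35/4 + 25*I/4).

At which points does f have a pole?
{-3/2 + I/2, -2*I/3, 3 - 3*I/2, 3 - I/2}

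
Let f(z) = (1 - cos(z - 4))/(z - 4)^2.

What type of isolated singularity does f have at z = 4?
Let u = z - 4. The argument of cos is z - 4 = u, so
  f = (1 - cos(u))/u^2 = ((u)^2/2 - (u)^4/24 + ...)/u^2 = 1/2 - (1/24)*u^2 + ...
The Laurent expansion about u = 0 has no negative powers; equivalently lim_{z→4} f(z) = 1/2 exists and is finite.
So the singularity is removable.

Final answer: removable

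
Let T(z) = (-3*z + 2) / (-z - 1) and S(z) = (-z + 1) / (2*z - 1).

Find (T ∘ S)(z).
(T ∘ S)(z) = T(S(z)) = ((-3)*S(z) + (2))/((-1)*S(z) + (-1)). Multiply numerator and denominator by 2*z - 1:
  numerator:   (-3)*(-z + 1) + (2)*(2*z - 1) = 7*z - 5
  denominator: (-1)*(-z + 1) + (-1)*(2*z - 1) = -z
(T ∘ S)(z) = (7*z - 5)/(-z) = (-7*z + 5)/(z)

Final answer: (-7*z + 5)/(z)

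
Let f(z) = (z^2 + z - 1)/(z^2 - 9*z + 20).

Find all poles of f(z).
{4, 5}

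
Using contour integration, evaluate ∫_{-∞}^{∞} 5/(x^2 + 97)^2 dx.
Let f(z) = 5/(z^2 + 97)^2. The denominator has no real zeros and deg Q - deg P = 4 ≥ 2, so the integral of f over the upper semicircle |z| = R tends to 0 as R → ∞. Closing the contour in the upper half-plane,
  ∫_{-∞}^{∞} f(x) dx = 2πi · Σ Res(f, z_k)  over the poles with Im z_k > 0.

Zeros of the denominator: z^2 + 97 = 0 gives z = ±sqrt(97)*I.
Upper half-plane: z = sqrt(97)*I (a pole of order 2).

Write f(z) = g(z)/(z - sqrt(97)*I)^2 with g(z) = 5/(z + sqrt(97)*I)^2. For a double pole, Res(f, z₀) = g'(z₀):
  g'(z) = -10/(z + sqrt(97)*I)^3
  Res(f, sqrt(97)*I) = g'(sqrt(97)*I) = -5*sqrt(97)*I/37636

∫_{-∞}^{∞} f(x) dx = 2πi · (-5*sqrt(97)*I/37636) = 5*sqrt(97)*pi/18818

Final answer: 5*sqrt(97)*pi/18818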